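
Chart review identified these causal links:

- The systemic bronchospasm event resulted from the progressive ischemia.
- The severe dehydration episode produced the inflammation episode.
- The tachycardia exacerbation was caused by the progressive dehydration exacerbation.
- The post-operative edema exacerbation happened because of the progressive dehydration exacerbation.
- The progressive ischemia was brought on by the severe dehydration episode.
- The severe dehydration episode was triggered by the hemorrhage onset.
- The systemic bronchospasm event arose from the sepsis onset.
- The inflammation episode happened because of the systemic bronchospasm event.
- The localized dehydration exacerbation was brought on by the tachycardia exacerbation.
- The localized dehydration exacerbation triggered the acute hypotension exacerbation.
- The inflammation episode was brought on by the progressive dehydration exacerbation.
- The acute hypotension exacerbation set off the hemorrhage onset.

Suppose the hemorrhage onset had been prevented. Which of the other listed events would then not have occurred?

the progressive ischemia, the severe dehydration episode

Downstream of the hemorrhage onset: the severe dehydration episode, the progressive ischemia, the systemic bronchospasm event, the inflammation episode.
Of those, still caused via another path: the systemic bronchospasm event, the inflammation episode.
The remainder have no surviving cause.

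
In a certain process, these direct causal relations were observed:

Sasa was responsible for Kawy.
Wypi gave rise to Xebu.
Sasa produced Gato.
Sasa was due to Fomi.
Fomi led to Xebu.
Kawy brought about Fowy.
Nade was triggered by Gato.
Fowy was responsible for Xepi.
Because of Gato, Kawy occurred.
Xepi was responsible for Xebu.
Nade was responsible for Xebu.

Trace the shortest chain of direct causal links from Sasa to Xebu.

Sasa → Gato → Nade → Xebu

Sasa → Gato
Gato → Nade
Nade → Xebu
Length: 3 steps.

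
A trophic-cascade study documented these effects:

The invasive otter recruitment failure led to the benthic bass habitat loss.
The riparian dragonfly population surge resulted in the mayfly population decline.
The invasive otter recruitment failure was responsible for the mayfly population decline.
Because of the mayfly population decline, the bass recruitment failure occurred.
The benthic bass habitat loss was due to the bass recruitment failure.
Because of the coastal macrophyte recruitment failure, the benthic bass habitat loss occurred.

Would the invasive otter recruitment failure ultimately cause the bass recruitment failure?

Yes

There is a causal chain: the invasive otter recruitment failure → the mayfly population decline → the bass recruitment failure.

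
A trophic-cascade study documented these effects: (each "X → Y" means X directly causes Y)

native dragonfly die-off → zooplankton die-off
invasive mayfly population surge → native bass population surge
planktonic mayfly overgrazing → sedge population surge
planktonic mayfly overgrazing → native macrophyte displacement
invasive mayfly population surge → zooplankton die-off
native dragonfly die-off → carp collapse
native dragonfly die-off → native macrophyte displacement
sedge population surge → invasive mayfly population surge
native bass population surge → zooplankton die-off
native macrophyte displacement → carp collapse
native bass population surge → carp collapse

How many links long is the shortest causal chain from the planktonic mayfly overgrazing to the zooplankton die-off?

3

Shortest chain: the planktonic mayfly overgrazing → the sedge population surge → the invasive mayfly population surge → the zooplankton die-off.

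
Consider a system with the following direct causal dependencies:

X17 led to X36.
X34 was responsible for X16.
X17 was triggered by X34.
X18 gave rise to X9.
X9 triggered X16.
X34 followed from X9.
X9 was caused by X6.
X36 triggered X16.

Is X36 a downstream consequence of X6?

Yes

There is a causal chain: X6 → X9 → X34 → X17 → X36.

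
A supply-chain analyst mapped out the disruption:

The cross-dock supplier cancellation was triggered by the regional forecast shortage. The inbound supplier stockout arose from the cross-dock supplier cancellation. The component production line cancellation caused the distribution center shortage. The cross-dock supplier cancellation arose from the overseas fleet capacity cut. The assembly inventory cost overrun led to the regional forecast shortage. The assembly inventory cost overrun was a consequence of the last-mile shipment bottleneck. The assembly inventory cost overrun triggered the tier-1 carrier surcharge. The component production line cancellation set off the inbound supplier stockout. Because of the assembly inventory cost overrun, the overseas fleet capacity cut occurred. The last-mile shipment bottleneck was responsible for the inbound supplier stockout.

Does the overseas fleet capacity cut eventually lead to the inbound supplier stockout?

There is a causal chain: the overseas fleet capacity cut → the cross-dock supplier cancellation → the inbound supplier stockout.

Yes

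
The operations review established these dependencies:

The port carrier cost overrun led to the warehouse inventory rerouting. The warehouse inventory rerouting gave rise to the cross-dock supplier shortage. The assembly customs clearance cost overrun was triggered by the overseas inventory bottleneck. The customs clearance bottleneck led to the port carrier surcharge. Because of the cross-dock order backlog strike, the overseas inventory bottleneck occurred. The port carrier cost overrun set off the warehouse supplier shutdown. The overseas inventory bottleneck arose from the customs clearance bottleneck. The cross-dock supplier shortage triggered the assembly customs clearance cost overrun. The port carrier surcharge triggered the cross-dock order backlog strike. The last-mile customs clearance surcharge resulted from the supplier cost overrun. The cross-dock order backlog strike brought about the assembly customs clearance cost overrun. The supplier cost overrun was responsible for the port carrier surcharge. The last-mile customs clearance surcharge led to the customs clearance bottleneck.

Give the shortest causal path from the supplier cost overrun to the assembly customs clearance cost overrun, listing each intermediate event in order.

the supplier cost overrun → the port carrier surcharge → the cross-dock order backlog strike → the assembly customs clearance cost overrun

the supplier cost overrun → the port carrier surcharge
the port carrier surcharge → the cross-dock order backlog strike
the cross-dock order backlog strike → the assembly customs clearance cost overrun
Length: 3 steps.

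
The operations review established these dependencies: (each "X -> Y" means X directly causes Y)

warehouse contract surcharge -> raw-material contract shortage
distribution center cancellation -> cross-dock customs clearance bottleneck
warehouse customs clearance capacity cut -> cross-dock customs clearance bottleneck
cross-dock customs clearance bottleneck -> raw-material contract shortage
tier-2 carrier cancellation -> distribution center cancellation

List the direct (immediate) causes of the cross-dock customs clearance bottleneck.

the distribution center cancellation, the warehouse customs clearance capacity cut

Upstream contributors include the tier-2 carrier cancellation, but only the distribution center cancellation, the warehouse customs clearance capacity cut feed directly into the cross-dock customs clearance bottleneck.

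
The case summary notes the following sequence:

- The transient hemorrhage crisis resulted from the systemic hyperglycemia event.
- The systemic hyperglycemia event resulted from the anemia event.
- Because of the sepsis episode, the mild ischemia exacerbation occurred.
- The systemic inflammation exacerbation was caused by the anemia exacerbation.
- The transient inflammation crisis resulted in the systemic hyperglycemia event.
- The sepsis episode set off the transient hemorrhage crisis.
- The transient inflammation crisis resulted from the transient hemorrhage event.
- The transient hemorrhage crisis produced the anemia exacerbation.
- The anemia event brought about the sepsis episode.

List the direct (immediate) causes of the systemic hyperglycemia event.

Upstream contributors include the transient hemorrhage event, but only the anemia event, the transient inflammation crisis feed directly into the systemic hyperglycemia event.

the anemia event, the transient inflammation crisis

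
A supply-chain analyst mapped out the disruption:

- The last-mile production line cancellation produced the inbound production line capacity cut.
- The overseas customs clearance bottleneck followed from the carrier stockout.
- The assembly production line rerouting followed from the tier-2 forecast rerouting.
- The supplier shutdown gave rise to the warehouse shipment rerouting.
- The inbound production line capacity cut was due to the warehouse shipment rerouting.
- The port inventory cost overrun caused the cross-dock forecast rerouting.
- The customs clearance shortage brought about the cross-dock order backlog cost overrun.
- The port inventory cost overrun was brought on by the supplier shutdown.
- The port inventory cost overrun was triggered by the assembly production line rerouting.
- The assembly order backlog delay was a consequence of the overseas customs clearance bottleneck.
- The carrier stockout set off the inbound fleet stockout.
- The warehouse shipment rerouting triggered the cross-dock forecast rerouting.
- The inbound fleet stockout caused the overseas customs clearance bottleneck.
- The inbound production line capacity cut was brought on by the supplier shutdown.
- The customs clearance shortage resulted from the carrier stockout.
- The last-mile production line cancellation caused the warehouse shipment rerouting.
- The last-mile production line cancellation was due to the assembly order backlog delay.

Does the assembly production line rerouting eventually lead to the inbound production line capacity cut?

The assembly production line rerouting leads to the port inventory cost overrun, the cross-dock forecast rerouting; the inbound production line capacity cut is not among them.

No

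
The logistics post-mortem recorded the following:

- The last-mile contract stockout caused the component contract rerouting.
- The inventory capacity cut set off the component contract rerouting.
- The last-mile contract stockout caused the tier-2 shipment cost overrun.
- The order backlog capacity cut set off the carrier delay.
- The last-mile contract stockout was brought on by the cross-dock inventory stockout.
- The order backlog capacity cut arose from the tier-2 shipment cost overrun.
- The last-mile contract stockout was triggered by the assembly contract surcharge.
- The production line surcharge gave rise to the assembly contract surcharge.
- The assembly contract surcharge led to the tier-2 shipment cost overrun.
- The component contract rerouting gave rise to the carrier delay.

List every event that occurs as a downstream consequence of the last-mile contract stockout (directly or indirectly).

the carrier delay, the component contract rerouting, the order backlog capacity cut, the tier-2 shipment cost overrun

Direct effects: the tier-2 shipment cost overrun, the component contract rerouting.
2 steps out: the order backlog capacity cut, the carrier delay.
Not reachable from it: the production line surcharge, the inventory capacity cut, the cross-dock inventory stockout, the assembly contract surcharge.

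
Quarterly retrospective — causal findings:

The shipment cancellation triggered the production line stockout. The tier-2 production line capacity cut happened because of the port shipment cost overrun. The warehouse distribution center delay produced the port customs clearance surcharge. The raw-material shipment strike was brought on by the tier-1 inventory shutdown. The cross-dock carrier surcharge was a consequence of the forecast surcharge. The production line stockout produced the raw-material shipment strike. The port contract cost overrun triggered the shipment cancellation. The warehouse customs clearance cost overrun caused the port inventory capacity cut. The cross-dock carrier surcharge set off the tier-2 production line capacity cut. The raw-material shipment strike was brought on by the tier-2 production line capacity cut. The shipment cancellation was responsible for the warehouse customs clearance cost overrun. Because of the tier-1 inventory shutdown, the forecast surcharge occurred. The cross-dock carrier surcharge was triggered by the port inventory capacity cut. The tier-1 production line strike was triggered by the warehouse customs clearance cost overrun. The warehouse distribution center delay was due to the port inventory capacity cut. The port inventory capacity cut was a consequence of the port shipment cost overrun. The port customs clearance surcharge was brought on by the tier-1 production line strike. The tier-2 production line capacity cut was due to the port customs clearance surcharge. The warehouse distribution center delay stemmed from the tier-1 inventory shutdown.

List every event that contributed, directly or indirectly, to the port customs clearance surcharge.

the port contract cost overrun, the port inventory capacity cut, the port shipment cost overrun, the shipment cancellation, the tier-1 inventory shutdown, the tier-1 production line strike, the warehouse customs clearance cost overrun, the warehouse distribution center delay

Immediate causes of the port customs clearance surcharge: the warehouse distribution center delay, the tier-1 production line strike.
Further upstream: the port contract cost overrun, the shipment cancellation, the warehouse customs clearance cost overrun, the port shipment cost overrun, the port inventory capacity cut, the tier-1 inventory shutdown.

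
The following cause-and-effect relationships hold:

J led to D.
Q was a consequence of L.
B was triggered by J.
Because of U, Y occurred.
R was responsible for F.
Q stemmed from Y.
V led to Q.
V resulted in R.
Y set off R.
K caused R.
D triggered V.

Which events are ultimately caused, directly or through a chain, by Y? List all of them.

Direct effects: R, Q.
2 steps out: F.
Not reachable from it: U, J, K, D, L, B, V.

F, Q, R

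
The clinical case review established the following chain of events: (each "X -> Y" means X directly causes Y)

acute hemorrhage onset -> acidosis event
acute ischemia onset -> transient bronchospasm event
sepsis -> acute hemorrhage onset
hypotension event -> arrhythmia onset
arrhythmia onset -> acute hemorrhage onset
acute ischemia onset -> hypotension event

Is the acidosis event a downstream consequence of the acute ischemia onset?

There is a causal chain: the acute ischemia onset → the hypotension event → the arrhythmia onset → the acute hemorrhage onset → the acidosis event.

Yes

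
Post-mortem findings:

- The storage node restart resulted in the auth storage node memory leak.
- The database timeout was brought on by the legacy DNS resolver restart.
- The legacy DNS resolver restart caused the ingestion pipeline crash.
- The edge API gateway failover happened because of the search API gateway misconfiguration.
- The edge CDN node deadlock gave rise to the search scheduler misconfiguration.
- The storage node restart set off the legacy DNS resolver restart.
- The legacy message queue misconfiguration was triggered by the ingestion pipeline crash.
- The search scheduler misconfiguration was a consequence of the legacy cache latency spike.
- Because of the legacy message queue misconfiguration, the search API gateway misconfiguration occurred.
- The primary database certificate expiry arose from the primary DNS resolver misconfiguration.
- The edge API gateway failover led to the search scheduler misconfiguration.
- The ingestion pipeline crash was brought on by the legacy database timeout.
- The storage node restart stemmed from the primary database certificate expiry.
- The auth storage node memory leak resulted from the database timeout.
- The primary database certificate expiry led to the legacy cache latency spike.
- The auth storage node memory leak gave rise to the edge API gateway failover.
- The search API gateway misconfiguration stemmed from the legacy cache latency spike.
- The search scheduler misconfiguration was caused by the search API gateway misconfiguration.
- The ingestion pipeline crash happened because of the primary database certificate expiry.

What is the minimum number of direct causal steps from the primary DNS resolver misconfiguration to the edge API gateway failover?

Shortest chain: the primary DNS resolver misconfiguration → the primary database certificate expiry → the storage node restart → the auth storage node memory leak → the edge API gateway failover.

4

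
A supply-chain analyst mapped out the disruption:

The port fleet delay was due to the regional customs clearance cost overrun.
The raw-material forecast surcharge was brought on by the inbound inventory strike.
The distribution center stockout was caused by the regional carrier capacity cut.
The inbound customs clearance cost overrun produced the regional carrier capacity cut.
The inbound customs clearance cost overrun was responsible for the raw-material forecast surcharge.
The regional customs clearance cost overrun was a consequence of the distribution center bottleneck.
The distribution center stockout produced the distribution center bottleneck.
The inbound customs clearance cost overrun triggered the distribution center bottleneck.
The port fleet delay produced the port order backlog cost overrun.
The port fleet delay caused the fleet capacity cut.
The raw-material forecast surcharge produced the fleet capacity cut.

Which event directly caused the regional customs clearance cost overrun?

the distribution center bottleneck

Upstream contributors include the inbound customs clearance cost overrun, the regional carrier capacity cut, the distribution center stockout, but only the distribution center bottleneck feeds directly into the regional customs clearance cost overrun.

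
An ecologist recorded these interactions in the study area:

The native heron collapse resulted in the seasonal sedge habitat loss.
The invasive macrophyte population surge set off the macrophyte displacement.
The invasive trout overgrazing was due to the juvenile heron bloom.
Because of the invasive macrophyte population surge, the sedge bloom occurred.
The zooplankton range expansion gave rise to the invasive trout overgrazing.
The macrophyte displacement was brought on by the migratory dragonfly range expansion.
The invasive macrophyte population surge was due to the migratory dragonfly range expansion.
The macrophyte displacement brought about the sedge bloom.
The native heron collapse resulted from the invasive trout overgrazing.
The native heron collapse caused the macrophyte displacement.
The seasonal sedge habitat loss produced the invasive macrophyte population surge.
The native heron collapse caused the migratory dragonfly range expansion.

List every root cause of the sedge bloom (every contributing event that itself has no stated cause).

the juvenile heron bloom, the zooplankton range expansion

Tracing upstream from the sedge bloom: the sedge bloom ← the macrophyte displacement ← the native heron collapse ← the invasive trout overgrazing ← the juvenile heron bloom.
A separate upstream branch: the sedge bloom ← the macrophyte displacement ← the native heron collapse ← the invasive trout overgrazing ← the zooplankton range expansion.
Each of those chain origins has no stated cause.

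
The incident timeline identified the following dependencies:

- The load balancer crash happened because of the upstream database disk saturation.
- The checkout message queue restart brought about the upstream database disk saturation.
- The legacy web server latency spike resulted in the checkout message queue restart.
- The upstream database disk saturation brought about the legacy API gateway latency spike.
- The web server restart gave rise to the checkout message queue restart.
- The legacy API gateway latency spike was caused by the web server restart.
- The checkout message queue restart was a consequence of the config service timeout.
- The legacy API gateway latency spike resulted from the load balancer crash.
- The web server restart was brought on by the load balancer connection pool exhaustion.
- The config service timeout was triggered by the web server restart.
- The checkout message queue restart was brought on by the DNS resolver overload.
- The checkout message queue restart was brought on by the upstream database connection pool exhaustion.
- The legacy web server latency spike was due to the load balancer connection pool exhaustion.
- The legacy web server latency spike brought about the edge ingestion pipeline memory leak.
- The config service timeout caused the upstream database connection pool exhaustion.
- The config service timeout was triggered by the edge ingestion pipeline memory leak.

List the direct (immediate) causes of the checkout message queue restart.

Upstream contributors include the load balancer connection pool exhaustion, the edge ingestion pipeline memory leak, but only the DNS resolver overload, the config service timeout, the legacy web server latency spike, the upstream database connection pool exhaustion, the web server restart feed directly into the checkout message queue restart.

the DNS resolver overload, the config service timeout, the legacy web server latency spike, the upstream database connection pool exhaustion, the web server restart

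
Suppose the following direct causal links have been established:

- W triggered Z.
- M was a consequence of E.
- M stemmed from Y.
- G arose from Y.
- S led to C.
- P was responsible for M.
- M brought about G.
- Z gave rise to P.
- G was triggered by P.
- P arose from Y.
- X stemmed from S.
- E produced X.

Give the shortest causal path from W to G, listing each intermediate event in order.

W → Z → P → G

W → Z
Z → P
P → G
Length: 3 steps.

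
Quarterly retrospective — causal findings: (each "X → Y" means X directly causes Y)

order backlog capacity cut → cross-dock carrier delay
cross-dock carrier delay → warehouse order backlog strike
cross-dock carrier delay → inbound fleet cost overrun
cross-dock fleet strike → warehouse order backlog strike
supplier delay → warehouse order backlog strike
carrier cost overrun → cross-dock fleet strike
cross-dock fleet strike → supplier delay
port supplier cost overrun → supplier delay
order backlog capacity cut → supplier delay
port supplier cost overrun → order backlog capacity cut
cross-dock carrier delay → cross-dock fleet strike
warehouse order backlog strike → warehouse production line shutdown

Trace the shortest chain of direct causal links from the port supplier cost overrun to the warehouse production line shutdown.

the port supplier cost overrun → the supplier delay → the warehouse order backlog strike → the warehouse production line shutdown

the port supplier cost overrun → the supplier delay
the supplier delay → the warehouse order backlog strike
the warehouse order backlog strike → the warehouse production line shutdown
Length: 3 steps.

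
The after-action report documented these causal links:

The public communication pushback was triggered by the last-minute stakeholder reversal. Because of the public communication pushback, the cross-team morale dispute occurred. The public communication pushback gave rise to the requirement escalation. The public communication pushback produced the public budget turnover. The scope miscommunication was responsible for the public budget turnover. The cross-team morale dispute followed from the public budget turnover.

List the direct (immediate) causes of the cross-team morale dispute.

the public budget turnover, the public communication pushback

Upstream contributors include the last-minute stakeholder reversal, the scope miscommunication, but only the public budget turnover, the public communication pushback feed directly into the cross-team morale dispute.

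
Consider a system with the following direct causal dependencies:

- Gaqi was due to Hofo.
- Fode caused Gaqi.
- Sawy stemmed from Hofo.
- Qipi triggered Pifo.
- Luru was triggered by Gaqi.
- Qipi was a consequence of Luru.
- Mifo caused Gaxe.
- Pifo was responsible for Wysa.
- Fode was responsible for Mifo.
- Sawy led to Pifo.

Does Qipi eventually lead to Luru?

No

Qipi leads to Pifo, Wysa; Luru is not among them.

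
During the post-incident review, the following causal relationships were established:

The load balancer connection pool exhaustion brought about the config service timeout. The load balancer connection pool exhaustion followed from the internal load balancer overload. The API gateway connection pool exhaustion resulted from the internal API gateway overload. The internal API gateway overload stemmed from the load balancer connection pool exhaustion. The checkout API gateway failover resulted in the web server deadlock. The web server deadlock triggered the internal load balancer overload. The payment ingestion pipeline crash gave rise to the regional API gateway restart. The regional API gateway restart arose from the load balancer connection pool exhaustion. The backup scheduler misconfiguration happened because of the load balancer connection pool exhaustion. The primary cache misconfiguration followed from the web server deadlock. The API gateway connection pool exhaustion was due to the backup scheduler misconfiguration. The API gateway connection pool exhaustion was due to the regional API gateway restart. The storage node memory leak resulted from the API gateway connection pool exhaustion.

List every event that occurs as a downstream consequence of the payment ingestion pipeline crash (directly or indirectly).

the API gateway connection pool exhaustion, the regional API gateway restart, the storage node memory leak

Direct effects: the regional API gateway restart.
2 steps out: the API gateway connection pool exhaustion.
3 steps out: the storage node memory leak.
Not reachable from it: the checkout API gateway failover, the web server deadlock, the primary cache misconfiguration, the internal load balancer overload, the load balancer connection pool exhaustion, the backup scheduler misconfiguration, the config service timeout, the internal API gateway overload.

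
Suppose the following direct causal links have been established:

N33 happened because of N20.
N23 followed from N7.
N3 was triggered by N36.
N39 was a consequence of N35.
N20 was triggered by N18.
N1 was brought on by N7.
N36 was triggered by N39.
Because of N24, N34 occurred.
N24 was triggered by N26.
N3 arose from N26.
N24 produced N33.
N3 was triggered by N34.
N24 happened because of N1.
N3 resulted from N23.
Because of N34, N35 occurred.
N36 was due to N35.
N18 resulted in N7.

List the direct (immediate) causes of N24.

Upstream contributors include N18, N7, but only N1, N26 feed directly into N24.

N1, N26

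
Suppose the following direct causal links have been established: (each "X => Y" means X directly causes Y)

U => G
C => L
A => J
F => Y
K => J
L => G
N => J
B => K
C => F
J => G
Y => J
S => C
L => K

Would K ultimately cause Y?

No

K leads to J, G; Y is not among them.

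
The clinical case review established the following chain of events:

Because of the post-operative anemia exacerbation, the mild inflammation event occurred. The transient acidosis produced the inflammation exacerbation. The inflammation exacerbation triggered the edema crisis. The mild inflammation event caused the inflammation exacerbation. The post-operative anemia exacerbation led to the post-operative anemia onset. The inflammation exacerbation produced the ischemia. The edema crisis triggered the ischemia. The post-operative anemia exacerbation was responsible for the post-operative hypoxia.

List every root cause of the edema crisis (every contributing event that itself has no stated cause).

Tracing upstream from the edema crisis: the edema crisis ← the inflammation exacerbation ← the mild inflammation event ← the post-operative anemia exacerbation.
A separate upstream branch: the edema crisis ← the inflammation exacerbation ← the transient acidosis.
Each of those chain origins has no stated cause.

the post-operative anemia exacerbation, the transient acidosis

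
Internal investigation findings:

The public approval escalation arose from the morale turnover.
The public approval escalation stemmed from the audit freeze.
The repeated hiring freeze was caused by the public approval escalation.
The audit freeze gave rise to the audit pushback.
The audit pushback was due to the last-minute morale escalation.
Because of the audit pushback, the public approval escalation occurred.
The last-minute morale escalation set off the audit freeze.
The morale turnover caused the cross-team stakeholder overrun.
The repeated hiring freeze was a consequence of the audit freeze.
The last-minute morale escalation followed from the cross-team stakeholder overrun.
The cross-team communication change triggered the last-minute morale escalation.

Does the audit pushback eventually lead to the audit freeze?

No

The audit pushback leads to the public approval escalation, the repeated hiring freeze; the audit freeze is not among them.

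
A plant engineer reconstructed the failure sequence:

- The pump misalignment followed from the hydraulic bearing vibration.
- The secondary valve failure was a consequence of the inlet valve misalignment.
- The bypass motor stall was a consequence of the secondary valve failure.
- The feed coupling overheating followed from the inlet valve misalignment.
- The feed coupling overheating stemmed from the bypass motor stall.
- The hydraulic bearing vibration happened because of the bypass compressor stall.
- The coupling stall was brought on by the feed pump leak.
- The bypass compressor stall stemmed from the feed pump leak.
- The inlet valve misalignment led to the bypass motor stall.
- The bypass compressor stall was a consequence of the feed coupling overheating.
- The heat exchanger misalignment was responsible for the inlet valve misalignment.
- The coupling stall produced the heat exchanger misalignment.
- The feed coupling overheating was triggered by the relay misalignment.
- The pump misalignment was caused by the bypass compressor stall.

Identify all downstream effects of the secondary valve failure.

the bypass compressor stall, the bypass motor stall, the feed coupling overheating, the hydraulic bearing vibration, the pump misalignment

Direct effects: the bypass motor stall.
2 steps out: the feed coupling overheating.
3 steps out: the bypass compressor stall.
4 steps out: the hydraulic bearing vibration, the pump misalignment.
Not reachable from it: the feed pump leak, the coupling stall, the heat exchanger misalignment, the inlet valve misalignment, the relay misalignment.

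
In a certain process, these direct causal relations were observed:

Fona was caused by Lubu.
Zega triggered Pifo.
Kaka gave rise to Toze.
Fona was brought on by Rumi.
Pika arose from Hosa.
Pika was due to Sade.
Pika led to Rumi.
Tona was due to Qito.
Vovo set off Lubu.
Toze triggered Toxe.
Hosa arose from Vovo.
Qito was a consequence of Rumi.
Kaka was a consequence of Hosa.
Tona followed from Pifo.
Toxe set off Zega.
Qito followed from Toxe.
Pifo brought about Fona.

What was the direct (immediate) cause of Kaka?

Hosa

Upstream contributors include Vovo, but only Hosa feeds directly into Kaka.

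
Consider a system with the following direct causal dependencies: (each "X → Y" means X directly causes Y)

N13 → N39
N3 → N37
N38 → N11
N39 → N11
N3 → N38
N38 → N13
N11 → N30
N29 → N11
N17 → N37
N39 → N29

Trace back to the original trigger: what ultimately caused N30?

N3

Tracing upstream from N30: N30 ← N11 ← N38 ← N3.
N3 has no stated cause, so it is the root.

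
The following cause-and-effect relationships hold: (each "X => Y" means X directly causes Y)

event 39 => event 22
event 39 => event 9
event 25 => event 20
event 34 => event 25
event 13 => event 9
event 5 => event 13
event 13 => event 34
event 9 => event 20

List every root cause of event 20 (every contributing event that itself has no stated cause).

event 39, event 5

Tracing upstream from event 20: event 20 ← event 9 ← event 39.
A separate upstream branch: event 20 ← event 9 ← event 13 ← event 5.
Each of those chain origins has no stated cause.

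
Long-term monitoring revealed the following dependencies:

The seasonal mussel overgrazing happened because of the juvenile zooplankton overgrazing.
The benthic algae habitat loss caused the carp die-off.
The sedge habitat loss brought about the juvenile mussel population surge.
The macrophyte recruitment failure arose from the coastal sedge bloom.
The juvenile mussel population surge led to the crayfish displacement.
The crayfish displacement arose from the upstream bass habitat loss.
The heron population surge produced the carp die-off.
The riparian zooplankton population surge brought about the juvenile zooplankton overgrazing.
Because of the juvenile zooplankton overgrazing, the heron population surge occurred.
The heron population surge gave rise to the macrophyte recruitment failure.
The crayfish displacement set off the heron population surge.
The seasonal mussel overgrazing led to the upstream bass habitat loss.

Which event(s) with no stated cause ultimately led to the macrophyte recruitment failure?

Tracing upstream from the macrophyte recruitment failure: the macrophyte recruitment failure ← the heron population surge ← the juvenile zooplankton overgrazing ← the riparian zooplankton population surge.
A separate upstream branch: the macrophyte recruitment failure ← the heron population surge ← the crayfish displacement ← the juvenile mussel population surge ← the sedge habitat loss.
A separate upstream branch: the macrophyte recruitment failure ← the coastal sedge bloom.
Each of those chain origins has no stated cause.

the coastal sedge bloom, the riparian zooplankton population surge, the sedge habitat loss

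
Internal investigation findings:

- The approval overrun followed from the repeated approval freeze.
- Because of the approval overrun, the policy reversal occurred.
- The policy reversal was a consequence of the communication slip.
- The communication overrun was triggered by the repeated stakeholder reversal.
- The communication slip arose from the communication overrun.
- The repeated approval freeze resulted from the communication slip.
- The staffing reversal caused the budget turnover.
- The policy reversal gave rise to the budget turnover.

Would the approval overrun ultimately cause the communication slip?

The approval overrun leads to the policy reversal, the budget turnover; the communication slip is not among them.

No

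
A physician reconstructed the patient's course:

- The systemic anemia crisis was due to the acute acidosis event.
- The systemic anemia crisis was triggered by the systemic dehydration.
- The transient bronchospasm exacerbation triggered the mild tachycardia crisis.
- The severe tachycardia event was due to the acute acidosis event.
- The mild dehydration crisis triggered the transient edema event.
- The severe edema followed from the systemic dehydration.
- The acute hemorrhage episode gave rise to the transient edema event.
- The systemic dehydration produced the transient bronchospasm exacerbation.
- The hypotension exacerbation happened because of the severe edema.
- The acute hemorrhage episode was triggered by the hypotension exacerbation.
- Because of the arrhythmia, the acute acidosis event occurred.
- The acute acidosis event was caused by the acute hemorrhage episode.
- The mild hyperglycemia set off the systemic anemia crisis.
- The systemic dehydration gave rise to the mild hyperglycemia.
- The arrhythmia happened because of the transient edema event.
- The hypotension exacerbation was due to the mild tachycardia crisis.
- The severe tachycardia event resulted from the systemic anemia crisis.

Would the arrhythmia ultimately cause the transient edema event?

The arrhythmia leads to the acute acidosis event, the systemic anemia crisis, the severe tachycardia event; the transient edema event is not among them.

No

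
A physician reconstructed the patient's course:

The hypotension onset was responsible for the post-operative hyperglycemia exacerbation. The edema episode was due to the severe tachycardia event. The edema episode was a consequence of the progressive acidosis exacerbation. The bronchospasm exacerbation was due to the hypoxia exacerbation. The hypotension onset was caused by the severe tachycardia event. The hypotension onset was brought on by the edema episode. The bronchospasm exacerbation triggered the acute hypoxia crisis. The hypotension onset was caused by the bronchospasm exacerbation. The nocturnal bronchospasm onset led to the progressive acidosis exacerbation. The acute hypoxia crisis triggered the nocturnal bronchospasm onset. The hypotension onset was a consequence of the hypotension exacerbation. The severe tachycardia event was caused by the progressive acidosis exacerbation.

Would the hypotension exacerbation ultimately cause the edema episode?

No

The hypotension exacerbation leads to the hypotension onset, the post-operative hyperglycemia exacerbation; the edema episode is not among them.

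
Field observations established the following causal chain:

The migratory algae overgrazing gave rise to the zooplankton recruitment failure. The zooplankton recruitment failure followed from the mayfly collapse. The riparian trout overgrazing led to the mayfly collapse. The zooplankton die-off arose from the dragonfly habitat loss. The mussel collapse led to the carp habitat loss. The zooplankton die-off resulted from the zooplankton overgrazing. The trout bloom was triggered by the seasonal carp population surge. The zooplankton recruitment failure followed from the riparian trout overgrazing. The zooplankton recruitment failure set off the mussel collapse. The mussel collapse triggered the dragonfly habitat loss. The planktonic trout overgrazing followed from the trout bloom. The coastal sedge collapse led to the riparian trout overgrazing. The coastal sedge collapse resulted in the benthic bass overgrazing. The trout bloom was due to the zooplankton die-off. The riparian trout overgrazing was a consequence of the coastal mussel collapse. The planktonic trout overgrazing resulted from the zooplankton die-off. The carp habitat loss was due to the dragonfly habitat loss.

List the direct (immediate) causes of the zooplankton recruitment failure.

Upstream contributors include the coastal sedge collapse, the coastal mussel collapse, but only the mayfly collapse, the migratory algae overgrazing, the riparian trout overgrazing feed directly into the zooplankton recruitment failure.

the mayfly collapse, the migratory algae overgrazing, the riparian trout overgrazing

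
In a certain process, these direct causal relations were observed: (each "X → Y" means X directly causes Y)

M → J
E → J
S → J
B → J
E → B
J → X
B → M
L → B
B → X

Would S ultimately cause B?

No

S leads to J, X; B is not among them.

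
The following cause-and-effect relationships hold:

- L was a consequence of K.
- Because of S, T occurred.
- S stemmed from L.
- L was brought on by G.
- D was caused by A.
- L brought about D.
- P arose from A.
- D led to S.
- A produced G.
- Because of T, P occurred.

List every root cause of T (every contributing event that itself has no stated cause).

Tracing upstream from T: T ← S ← D ← A.
A separate upstream branch: T ← S ← L ← K.
Each of those chain origins has no stated cause.

A, K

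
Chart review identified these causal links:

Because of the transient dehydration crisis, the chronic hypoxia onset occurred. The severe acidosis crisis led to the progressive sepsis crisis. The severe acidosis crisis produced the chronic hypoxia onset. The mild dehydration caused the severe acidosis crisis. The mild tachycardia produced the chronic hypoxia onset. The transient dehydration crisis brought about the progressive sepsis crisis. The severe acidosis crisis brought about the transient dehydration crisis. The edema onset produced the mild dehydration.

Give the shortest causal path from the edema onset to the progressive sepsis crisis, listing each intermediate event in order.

the edema onset → the mild dehydration → the severe acidosis crisis → the progressive sepsis crisis

the edema onset → the mild dehydration
the mild dehydration → the severe acidosis crisis
the severe acidosis crisis → the progressive sepsis crisis
Length: 3 steps.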